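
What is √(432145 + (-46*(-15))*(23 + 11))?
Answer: √455605 ≈ 674.99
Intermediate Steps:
√(432145 + (-46*(-15))*(23 + 11)) = √(432145 + 690*34) = √(432145 + 23460) = √455605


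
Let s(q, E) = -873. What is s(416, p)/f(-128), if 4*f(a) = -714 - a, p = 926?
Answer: 1746/293 ≈ 5.9590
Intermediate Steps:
f(a) = -357/2 - a/4 (f(a) = (-714 - a)/4 = -357/2 - a/4)
s(416, p)/f(-128) = -873/(-357/2 - ¼*(-128)) = -873/(-357/2 + 32) = -873/(-293/2) = -873*(-2/293) = 1746/293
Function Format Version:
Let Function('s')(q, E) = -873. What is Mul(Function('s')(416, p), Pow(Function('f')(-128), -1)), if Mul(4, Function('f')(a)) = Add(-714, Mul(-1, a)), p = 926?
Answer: Rational(1746, 293) ≈ 5.9590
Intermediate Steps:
Function('f')(a) = Add(Rational(-357, 2), Mul(Rational(-1, 4), a)) (Function('f')(a) = Mul(Rational(1, 4), Add(-714, Mul(-1, a))) = Add(Rational(-357, 2), Mul(Rational(-1, 4), a)))
Mul(Function('s')(416, p), Pow(Function('f')(-128), -1)) = Mul(-873, Pow(Add(Rational(-357, 2), Mul(Rational(-1, 4), -128)), -1)) = Mul(-873, Pow(Add(Rational(-357, 2), 32), -1)) = Mul(-873, Pow(Rational(-293, 2), -1)) = Mul(-873, Rational(-2, 293)) = Rational(1746, 293)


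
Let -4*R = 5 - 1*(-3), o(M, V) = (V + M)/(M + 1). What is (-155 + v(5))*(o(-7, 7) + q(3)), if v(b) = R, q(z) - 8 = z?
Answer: -1727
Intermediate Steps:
o(M, V) = (M + V)/(1 + M)
q(z) = 8 + z
R = -2 (R = -(5 - 1*(-3))/4 = -(5 + 3)/4 = -¼*8 = -2)
v(b) = -2
(-155 + v(5))*(o(-7, 7) + q(3)) = (-155 - 2)*((-7 + 7)/(1 - 7) + (8 + 3)) = -157*(0/(-6) + 11) = -157*(-⅙*0 + 11) = -157*(0 + 11) = -157*11 = -1727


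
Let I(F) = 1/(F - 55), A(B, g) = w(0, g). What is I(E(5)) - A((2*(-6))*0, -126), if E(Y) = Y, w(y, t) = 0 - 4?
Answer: 199/50 ≈ 3.9800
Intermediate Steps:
w(y, t) = -4
A(B, g) = -4
I(F) = 1/(-55 + F)
I(E(5)) - A((2*(-6))*0, -126) = 1/(-55 + 5) - 1*(-4) = 1/(-50) + 4 = -1/50 + 4 = 199/50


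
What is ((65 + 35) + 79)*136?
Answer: 24344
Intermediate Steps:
((65 + 35) + 79)*136 = (100 + 79)*136 = 179*136 = 24344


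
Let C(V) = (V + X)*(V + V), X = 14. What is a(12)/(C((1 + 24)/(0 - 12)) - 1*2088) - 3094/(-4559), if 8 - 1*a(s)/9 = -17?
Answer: 402344834/701680249 ≈ 0.57340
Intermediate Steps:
a(s) = 225 (a(s) = 72 - 9*(-17) = 72 + 153 = 225)
C(V) = 2*V*(14 + V) (C(V) = (V + 14)*(V + V) = (14 + V)*(2*V) = 2*V*(14 + V))
a(12)/(C((1 + 24)/(0 - 12)) - 1*2088) - 3094/(-4559) = 225/(2*((1 + 24)/(0 - 12))*(14 + (1 + 24)/(0 - 12)) - 1*2088) - 3094/(-4559) = 225/(2*(25/(-12))*(14 + 25/(-12)) - 2088) - 3094*(-1/4559) = 225/(2*(25*(-1/12))*(14 + 25*(-1/12)) - 2088) + 3094/4559 = 225/(2*(-25/12)*(14 - 25/12) - 2088) + 3094/4559 = 225/(2*(-25/12)*(143/12) - 2088) + 3094/4559 = 225/(-3575/72 - 2088) + 3094/4559 = 225/(-153911/72) + 3094/4559 = 225*(-72/153911) + 3094/4559 = -16200/153911 + 3094/4559 = 402344834/701680249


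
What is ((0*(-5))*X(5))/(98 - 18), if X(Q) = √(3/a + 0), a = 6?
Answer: 0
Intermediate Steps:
X(Q) = √2/2 (X(Q) = √(3/6 + 0) = √(3*(⅙) + 0) = √(½ + 0) = √(½) = √2/2)
((0*(-5))*X(5))/(98 - 18) = ((0*(-5))*(√2/2))/(98 - 18) = (0*(√2/2))/80 = (1/80)*0 = 0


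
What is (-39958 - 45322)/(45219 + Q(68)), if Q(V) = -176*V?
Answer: -2080/811 ≈ -2.5647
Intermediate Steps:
(-39958 - 45322)/(45219 + Q(68)) = (-39958 - 45322)/(45219 - 176*68) = -85280/(45219 - 11968) = -85280/33251 = -85280*1/33251 = -2080/811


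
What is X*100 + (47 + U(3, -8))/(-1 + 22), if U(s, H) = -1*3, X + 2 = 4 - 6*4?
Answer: -46156/21 ≈ -2197.9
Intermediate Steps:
X = -22 (X = -2 + (4 - 6*4) = -2 + (4 - 24) = -2 - 20 = -22)
U(s, H) = -3
X*100 + (47 + U(3, -8))/(-1 + 22) = -22*100 + (47 - 3)/(-1 + 22) = -2200 + 44/21 = -46156/21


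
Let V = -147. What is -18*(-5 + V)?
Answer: 2736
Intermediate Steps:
-18*(-5 + V) = -18*(-5 - 147) = -18*(-152) = 2736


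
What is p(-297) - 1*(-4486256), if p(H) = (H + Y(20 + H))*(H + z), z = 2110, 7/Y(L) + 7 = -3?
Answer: 39465259/10 ≈ 3.9465e+6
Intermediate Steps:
Y(L) = -7/10 (Y(L) = 7/(-7 - 3) = 7/(-10) = 7*(-1/10) = -7/10)
p(H) = (2110 + H)*(-7/10 + H) (p(H) = (H - 7/10)*(H + 2110) = (-7/10 + H)*(2110 + H) = (2110 + H)*(-7/10 + H))
p(-297) - 1*(-4486256) = (-1477 + (-297)**2 + (21093/10)*(-297)) - 1*(-4486256) = (-1477 + 88209 - 6264621/10) + 4486256 = -5397301/10 + 4486256 = 39465259/10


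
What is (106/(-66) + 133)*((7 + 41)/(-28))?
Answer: -17344/77 ≈ -225.25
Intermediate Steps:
(106/(-66) + 133)*((7 + 41)/(-28)) = (106*(-1/66) + 133)*(48*(-1/28)) = (-53/33 + 133)*(-12/7) = (4336/33)*(-12/7) = -17344/77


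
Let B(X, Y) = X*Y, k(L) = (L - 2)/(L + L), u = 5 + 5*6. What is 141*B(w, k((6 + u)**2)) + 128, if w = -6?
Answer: -495049/1681 ≈ -294.50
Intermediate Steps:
u = 35 (u = 5 + 30 = 35)
k(L) = (-2 + L)/(2*L) (k(L) = (-2 + L)/((2*L)) = (-2 + L)*(1/(2*L)) = (-2 + L)/(2*L))
141*B(w, k((6 + u)**2)) + 128 = 141*(-3*(-2 + (6 + 35)**2)/((6 + 35)**2)) + 128 = 141*(-3*(-2 + 41**2)/(41**2)) + 128 = 141*(-3*(-2 + 1681)/1681) + 128 = 141*(-3*1679/1681) + 128 = 141*(-6*1679/3362) + 128 = 141*(-5037/1681) + 128 = -710217/1681 + 128 = -495049/1681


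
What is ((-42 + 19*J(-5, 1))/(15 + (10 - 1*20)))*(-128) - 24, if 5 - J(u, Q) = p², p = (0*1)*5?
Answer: -6904/5 ≈ -1380.8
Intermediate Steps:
p = 0 (p = 0*5 = 0)
J(u, Q) = 5 (J(u, Q) = 5 - 1*0² = 5 - 1*0 = 5 + 0 = 5)
((-42 + 19*J(-5, 1))/(15 + (10 - 1*20)))*(-128) - 24 = ((-42 + 19*5)/(15 + (10 - 1*20)))*(-128) - 24 = ((-42 + 95)/(15 + (10 - 20)))*(-128) - 24 = (53/(15 - 10))*(-128) - 24 = (53/5)*(-128) - 24 = -6784/5 - 24 = -6904/5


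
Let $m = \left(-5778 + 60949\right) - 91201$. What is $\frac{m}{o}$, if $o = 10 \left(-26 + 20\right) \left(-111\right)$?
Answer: $- \frac{1201}{222} \approx -5.4099$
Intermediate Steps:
$o = 6660$ ($o = 10 \left(\left(-6\right) \left(-111\right)\right) = 10 \cdot 666 = 6660$)
$m = -36030$ ($m = 55171 - 91201 = -36030$)
$\frac{m}{o} = - \frac{36030}{6660} = \left(-36030\right) \frac{1}{6660} = - \frac{1201}{222}$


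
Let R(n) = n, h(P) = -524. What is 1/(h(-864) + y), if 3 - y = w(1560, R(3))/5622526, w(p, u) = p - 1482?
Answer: -216251/112666774 ≈ -0.0019194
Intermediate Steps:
w(p, u) = -1482 + p
y = 648750/216251 (y = 3 - (-1482 + 1560)/5622526 = 3 - 78/5622526 = 3 - 1*3/216251 = 3 - 3/216251 = 648750/216251 ≈ 3.0000)
1/(h(-864) + y) = 1/(-524 + 648750/216251) = 1/(-112666774/216251) = -216251/112666774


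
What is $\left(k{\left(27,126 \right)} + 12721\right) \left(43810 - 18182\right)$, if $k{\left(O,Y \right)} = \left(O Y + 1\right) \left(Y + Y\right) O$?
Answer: $593717033324$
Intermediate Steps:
$k{\left(O,Y \right)} = 2 O Y \left(1 + O Y\right)$ ($k{\left(O,Y \right)} = \left(1 + O Y\right) 2 Y O = 2 Y \left(1 + O Y\right) O = 2 O Y \left(1 + O Y\right)$)
$\left(k{\left(27,126 \right)} + 12721\right) \left(43810 - 18182\right) = \left(2 \cdot 27 \cdot 126 \left(1 + 27 \cdot 126\right) + 12721\right) \left(43810 - 18182\right) = \left(2 \cdot 27 \cdot 126 \left(1 + 3402\right) + 12721\right) 25628 = \left(2 \cdot 27 \cdot 126 \cdot 3403 + 12721\right) 25628 = \left(23154012 + 12721\right) 25628 = 23166733 \cdot 25628 = 593717033324$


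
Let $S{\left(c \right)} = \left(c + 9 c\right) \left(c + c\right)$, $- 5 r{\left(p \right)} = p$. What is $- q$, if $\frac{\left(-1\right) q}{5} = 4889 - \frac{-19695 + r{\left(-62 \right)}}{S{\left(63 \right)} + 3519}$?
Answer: $\frac{2026564468}{82899} \approx 24446.0$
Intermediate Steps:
$r{\left(p \right)} = - \frac{p}{5}$
$S{\left(c \right)} = 20 c^{2}$ ($S{\left(c \right)} = 10 c 2 c = 20 c^{2}$)
$q = - \frac{2026564468}{82899}$ ($q = - 5 \left(4889 - \frac{-19695 - - \frac{62}{5}}{20 \cdot 63^{2} + 3519}\right) = - 5 \left(4889 - \frac{-19695 + \frac{62}{5}}{20 \cdot 3969 + 3519}\right) = - 5 \left(4889 - - \frac{98413}{5 \left(79380 + 3519\right)}\right) = - 5 \left(4889 - - \frac{98413}{5 \cdot 82899}\right) = - 5 \left(4889 - \left(- \frac{98413}{5}\right) \frac{1}{82899}\right) = - 5 \left(4889 - - \frac{98413}{414495}\right) = - 5 \left(4889 + \frac{98413}{414495}\right) = \left(-5\right) \frac{2026564468}{414495} = - \frac{2026564468}{82899} \approx -24446.0$)
$- q = \left(-1\right) \left(- \frac{2026564468}{82899}\right) = \frac{2026564468}{82899}$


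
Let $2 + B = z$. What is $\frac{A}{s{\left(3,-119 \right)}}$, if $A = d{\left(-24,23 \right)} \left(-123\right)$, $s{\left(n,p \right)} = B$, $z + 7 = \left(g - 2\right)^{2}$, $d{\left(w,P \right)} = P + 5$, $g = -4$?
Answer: $- \frac{1148}{9} \approx -127.56$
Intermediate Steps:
$d{\left(w,P \right)} = 5 + P$
$z = 29$ ($z = -7 + \left(-4 - 2\right)^{2} = -7 + \left(-6\right)^{2} = -7 + 36 = 29$)
$B = 27$ ($B = -2 + 29 = 27$)
$s{\left(n,p \right)} = 27$
$A = -3444$ ($A = \left(5 + 23\right) \left(-123\right) = 28 \left(-123\right) = -3444$)
$\frac{A}{s{\left(3,-119 \right)}} = - \frac{3444}{27} = \left(-3444\right) \frac{1}{27} = - \frac{1148}{9}$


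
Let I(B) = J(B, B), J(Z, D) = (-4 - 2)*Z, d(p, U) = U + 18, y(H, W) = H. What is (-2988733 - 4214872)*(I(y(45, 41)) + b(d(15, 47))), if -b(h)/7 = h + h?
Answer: 8500253900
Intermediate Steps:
d(p, U) = 18 + U
b(h) = -14*h (b(h) = -7*(h + h) = -14*h)
J(Z, D) = -6*Z
I(B) = -6*B
(-2988733 - 4214872)*(I(y(45, 41)) + b(d(15, 47))) = (-2988733 - 4214872)*(-6*45 - 14*(18 + 47)) = -7203605*(-270 - 14*65) = -7203605*(-270 - 910) = -7203605*(-1180) = 8500253900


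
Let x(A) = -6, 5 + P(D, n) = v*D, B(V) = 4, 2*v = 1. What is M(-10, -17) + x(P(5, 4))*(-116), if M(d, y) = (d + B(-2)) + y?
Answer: 673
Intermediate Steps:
v = 1/2 (v = (1/2)*1 = 1/2 ≈ 0.50000)
M(d, y) = 4 + d + y (M(d, y) = (d + 4) + y = (4 + d) + y = 4 + d + y)
P(D, n) = -5 + D/2
M(-10, -17) + x(P(5, 4))*(-116) = (4 - 10 - 17) - 6*(-116) = -23 + 696 = 673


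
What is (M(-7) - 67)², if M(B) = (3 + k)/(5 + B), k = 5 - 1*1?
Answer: 19881/4 ≈ 4970.3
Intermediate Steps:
k = 4 (k = 5 - 1 = 4)
M(B) = 7/(5 + B) (M(B) = (3 + 4)/(5 + B) = 7/(5 + B))
(M(-7) - 67)² = (7/(5 - 7) - 67)² = (7/(-2) - 67)² = (7*(-½) - 67)² = (-7/2 - 67)² = (-141/2)² = 19881/4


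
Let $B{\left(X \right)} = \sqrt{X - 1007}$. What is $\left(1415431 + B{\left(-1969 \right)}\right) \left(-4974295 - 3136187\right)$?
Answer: $-11479827647742 - 32441928 i \sqrt{186} \approx -1.148 \cdot 10^{13} - 4.4245 \cdot 10^{8} i$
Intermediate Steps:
$B{\left(X \right)} = \sqrt{-1007 + X}$
$\left(1415431 + B{\left(-1969 \right)}\right) \left(-4974295 - 3136187\right) = \left(1415431 + \sqrt{-1007 - 1969}\right) \left(-4974295 - 3136187\right) = \left(1415431 + \sqrt{-2976}\right) \left(-8110482\right) = \left(1415431 + 4 i \sqrt{186}\right) \left(-8110482\right) = -11479827647742 - 32441928 i \sqrt{186}$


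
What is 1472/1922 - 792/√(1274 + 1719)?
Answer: 736/961 - 792*√2993/2993 ≈ -13.711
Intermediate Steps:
1472/1922 - 792/√(1274 + 1719) = 1472*(1/1922) - 792*√2993/2993 = 736/961 - 792*√2993/2993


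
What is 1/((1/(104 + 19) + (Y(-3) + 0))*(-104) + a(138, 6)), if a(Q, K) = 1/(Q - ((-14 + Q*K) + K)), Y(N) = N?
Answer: 83886/26101381 ≈ 0.0032139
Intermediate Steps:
a(Q, K) = 1/(14 + Q - K - K*Q) (a(Q, K) = 1/(Q - ((-14 + K*Q) + K)) = 1/(Q - (-14 + K + K*Q)) = 1/(Q + (14 - K - K*Q)) = 1/(14 + Q - K - K*Q))
1/((1/(104 + 19) + (Y(-3) + 0))*(-104) + a(138, 6)) = 1/((1/(104 + 19) + (-3 + 0))*(-104) - 1/(-14 + 6 - 1*138 + 6*138)) = 1/((1/123 - 3)*(-104) - 1/(-14 + 6 - 138 + 828)) = 1/((1/123 - 3)*(-104) - 1/682) = 1/(-368/123*(-104) - 1*1/682) = 1/(38272/123 - 1/682) = 1/(26101381/83886) = 83886/26101381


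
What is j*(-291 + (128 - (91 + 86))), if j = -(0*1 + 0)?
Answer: 0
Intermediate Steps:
j = 0 (j = -(0 + 0) = -1*0 = 0)
j*(-291 + (128 - (91 + 86))) = 0*(-291 + (128 - (91 + 86))) = 0*(-291 + (128 - 1*177)) = 0*(-291 + (128 - 177)) = 0*(-291 - 49) = 0*(-340) = 0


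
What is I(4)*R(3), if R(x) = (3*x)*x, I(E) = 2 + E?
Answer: 162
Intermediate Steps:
R(x) = 3*x²
I(4)*R(3) = (2 + 4)*(3*3²) = 6*(3*9) = 6*27 = 162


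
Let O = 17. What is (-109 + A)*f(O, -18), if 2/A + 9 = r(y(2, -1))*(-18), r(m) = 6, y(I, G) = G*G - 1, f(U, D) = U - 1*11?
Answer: -25510/39 ≈ -654.10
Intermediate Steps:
f(U, D) = -11 + U (f(U, D) = U - 11 = -11 + U)
y(I, G) = -1 + G**2 (y(I, G) = G**2 - 1 = -1 + G**2)
A = -2/117 (A = 2/(-9 + 6*(-18)) = 2/(-9 - 108) = 2/(-117) = 2*(-1/117) = -2/117 ≈ -0.017094)
(-109 + A)*f(O, -18) = (-109 - 2/117)*(-11 + 17) = -12755/117*6 = -25510/39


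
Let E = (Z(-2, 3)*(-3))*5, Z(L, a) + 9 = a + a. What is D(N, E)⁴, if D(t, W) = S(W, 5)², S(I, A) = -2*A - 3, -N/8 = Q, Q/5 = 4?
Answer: 815730721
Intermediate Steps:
Q = 20 (Q = 5*4 = 20)
N = -160 (N = -8*20 = -160)
S(I, A) = -3 - 2*A
Z(L, a) = -9 + 2*a (Z(L, a) = -9 + (a + a) = -9 + 2*a)
E = 45 (E = ((-9 + 2*3)*(-3))*5 = ((-9 + 6)*(-3))*5 = -3*(-3)*5 = 9*5 = 45)
D(t, W) = 169 (D(t, W) = (-3 - 2*5)² = (-3 - 10)² = (-13)² = 169)
D(N, E)⁴ = 169⁴ = 815730721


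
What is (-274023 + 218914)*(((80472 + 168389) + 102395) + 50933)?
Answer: -22164233601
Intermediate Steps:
(-274023 + 218914)*(((80472 + 168389) + 102395) + 50933) = -55109*((248861 + 102395) + 50933) = -55109*(351256 + 50933) = -55109*402189 = -22164233601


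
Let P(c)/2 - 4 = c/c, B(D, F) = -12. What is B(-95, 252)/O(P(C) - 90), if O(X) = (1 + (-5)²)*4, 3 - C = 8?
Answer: -3/26 ≈ -0.11538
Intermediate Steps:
C = -5 (C = 3 - 1*8 = 3 - 8 = -5)
P(c) = 10 (P(c) = 8 + 2*(c/c) = 8 + 2*1 = 8 + 2 = 10)
O(X) = 104 (O(X) = (1 + 25)*4 = 26*4 = 104)
B(-95, 252)/O(P(C) - 90) = -12/104 = -12*1/104 = -3/26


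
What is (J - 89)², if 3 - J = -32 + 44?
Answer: 9604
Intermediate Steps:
J = -9 (J = 3 - (-32 + 44) = 3 - 1*12 = 3 - 12 = -9)
(J - 89)² = (-9 - 89)² = (-98)² = 9604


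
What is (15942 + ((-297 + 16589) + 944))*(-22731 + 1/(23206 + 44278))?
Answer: -25447174362967/33742 ≈ -7.5417e+8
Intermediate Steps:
(15942 + ((-297 + 16589) + 944))*(-22731 + 1/(23206 + 44278)) = (15942 + (16292 + 944))*(-22731 + 1/67484) = (15942 + 17236)*(-22731 + 1/67484) = 33178*(-1533978803/67484) = -25447174362967/33742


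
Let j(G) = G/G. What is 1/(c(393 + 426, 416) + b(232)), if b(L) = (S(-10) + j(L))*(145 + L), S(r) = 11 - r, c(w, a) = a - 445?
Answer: 1/8265 ≈ 0.00012099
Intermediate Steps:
c(w, a) = -445 + a
j(G) = 1
b(L) = 3190 + 22*L (b(L) = ((11 - 1*(-10)) + 1)*(145 + L) = ((11 + 10) + 1)*(145 + L) = (21 + 1)*(145 + L) = 22*(145 + L) = 3190 + 22*L)
1/(c(393 + 426, 416) + b(232)) = 1/((-445 + 416) + (3190 + 22*232)) = 1/(-29 + (3190 + 5104)) = 1/(-29 + 8294) = 1/8265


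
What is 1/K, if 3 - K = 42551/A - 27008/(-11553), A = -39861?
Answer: 153504711/265522738 ≈ 0.57812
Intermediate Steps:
K = 265522738/153504711 (K = 3 - (42551/(-39861) - 27008/(-11553)) = 3 - (42551*(-1/39861) - 27008*(-1/11553)) = 3 - (-42551/39861 + 27008/11553) = 3 - 1*194991395/153504711 = 3 - 194991395/153504711 = 265522738/153504711 ≈ 1.7297)
1/K = 1/(265522738/153504711) = 153504711/265522738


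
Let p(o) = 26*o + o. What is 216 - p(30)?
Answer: -594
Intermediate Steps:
p(o) = 27*o
216 - p(30) = 216 - 27*30 = 216 - 1*810 = 216 - 810 = -594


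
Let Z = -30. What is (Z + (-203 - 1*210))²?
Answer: 196249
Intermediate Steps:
(Z + (-203 - 1*210))² = (-30 + (-203 - 1*210))² = (-30 + (-203 - 210))² = (-30 - 413)² = (-443)² = 196249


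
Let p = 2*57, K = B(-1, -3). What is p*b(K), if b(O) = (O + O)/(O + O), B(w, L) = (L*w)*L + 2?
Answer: 114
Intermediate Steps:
B(w, L) = 2 + w*L**2 (B(w, L) = w*L**2 + 2 = 2 + w*L**2)
K = -7 (K = 2 - 1*(-3)**2 = 2 - 1*9 = 2 - 9 = -7)
p = 114
b(O) = 1 (b(O) = (2*O)/((2*O)) = (2*O)*(1/(2*O)) = 1)
p*b(K) = 114*1 = 114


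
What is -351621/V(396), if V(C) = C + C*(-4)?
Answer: 13023/44 ≈ 295.98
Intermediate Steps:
V(C) = -3*C (V(C) = C - 4*C = -3*C)
-351621/V(396) = -351621/((-3*396)) = -351621/(-1188) = -351621*(-1/1188) = 13023/44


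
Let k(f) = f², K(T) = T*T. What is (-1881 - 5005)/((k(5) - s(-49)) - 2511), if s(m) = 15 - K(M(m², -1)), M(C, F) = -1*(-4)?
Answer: 6886/2485 ≈ 2.7710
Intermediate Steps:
M(C, F) = 4
K(T) = T²
s(m) = -1 (s(m) = 15 - 1*4² = 15 - 1*16 = 15 - 16 = -1)
(-1881 - 5005)/((k(5) - s(-49)) - 2511) = (-1881 - 5005)/((5² - 1*(-1)) - 2511) = -6886/((25 + 1) - 2511) = -6886/(26 - 2511) = -6886/(-2485) = -6886*(-1/2485) = 6886/2485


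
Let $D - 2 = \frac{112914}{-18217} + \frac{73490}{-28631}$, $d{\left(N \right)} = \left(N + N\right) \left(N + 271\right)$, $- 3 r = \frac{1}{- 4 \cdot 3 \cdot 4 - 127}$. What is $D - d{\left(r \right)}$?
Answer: $- \frac{1120947549550954}{143757986754375} \approx -7.7975$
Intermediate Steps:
$r = \frac{1}{525}$ ($r = - \frac{1}{3 \left(- 4 \cdot 3 \cdot 4 - 127\right)} = - \frac{1}{3 \left(\left(-4\right) 12 - 127\right)} = - \frac{1}{3 \left(-48 - 127\right)} = - \frac{1}{3 \left(-175\right)} = \left(- \frac{1}{3}\right) \left(- \frac{1}{175}\right) = \frac{1}{525} \approx 0.0019048$)
$d{\left(N \right)} = 2 N \left(271 + N\right)$
$D = - \frac{3528466210}{521570927}$ ($D = 2 + \left(\frac{112914}{-18217} + \frac{73490}{-28631}\right) = 2 + \left(112914 \left(- \frac{1}{18217}\right) + 73490 \left(- \frac{1}{28631}\right)\right) = 2 - \frac{4571608064}{521570927} = - \frac{3528466210}{521570927} \approx -6.7651$)
$D - d{\left(r \right)} = - \frac{3528466210}{521570927} - 2 \cdot \frac{1}{525} \left(271 + \frac{1}{525}\right) = - \frac{3528466210}{521570927} - 2 \cdot \frac{1}{525} \cdot \frac{142276}{525} = - \frac{3528466210}{521570927} - \frac{284552}{275625} = - \frac{1120947549550954}{143757986754375}$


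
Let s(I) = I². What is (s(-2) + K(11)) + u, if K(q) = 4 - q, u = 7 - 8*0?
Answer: 4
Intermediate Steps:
u = 7 (u = 7 + 0 = 7)
(s(-2) + K(11)) + u = ((-2)² + (4 - 1*11)) + 7 = (4 + (4 - 11)) + 7 = (4 - 7) + 7 = -3 + 7 = 4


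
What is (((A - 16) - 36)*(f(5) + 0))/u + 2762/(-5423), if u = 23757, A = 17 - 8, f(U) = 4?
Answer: -66549590/128834211 ≈ -0.51655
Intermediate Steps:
A = 9
(((A - 16) - 36)*(f(5) + 0))/u + 2762/(-5423) = (((9 - 16) - 36)*(4 + 0))/23757 + 2762/(-5423) = ((-7 - 36)*4)*(1/23757) + 2762*(-1/5423) = -43*4*(1/23757) - 2762/5423 = -172*1/23757 - 2762/5423 = -172/23757 - 2762/5423 = -66549590/128834211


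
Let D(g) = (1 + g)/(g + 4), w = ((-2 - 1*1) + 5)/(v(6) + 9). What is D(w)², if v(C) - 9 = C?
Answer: 169/2401 ≈ 0.070387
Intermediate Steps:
v(C) = 9 + C
w = 1/12 (w = ((-2 - 1*1) + 5)/((9 + 6) + 9) = ((-2 - 1) + 5)/(15 + 9) = (-3 + 5)/24 = 2*(1/24) = 1/12 ≈ 0.083333)
D(g) = (1 + g)/(4 + g)
D(w)² = ((1 + 1/12)/(4 + 1/12))² = ((13/12)/(49/12))² = ((12/49)*(13/12))² = (13/49)² = 169/2401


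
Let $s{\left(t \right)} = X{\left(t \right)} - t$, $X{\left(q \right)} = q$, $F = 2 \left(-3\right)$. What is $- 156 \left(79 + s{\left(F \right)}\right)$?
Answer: $-12324$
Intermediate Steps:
$F = -6$
$s{\left(t \right)} = 0$ ($s{\left(t \right)} = t - t = 0$)
$- 156 \left(79 + s{\left(F \right)}\right) = - 156 \left(79 + 0\right) = \left(-156\right) 79 = -12324$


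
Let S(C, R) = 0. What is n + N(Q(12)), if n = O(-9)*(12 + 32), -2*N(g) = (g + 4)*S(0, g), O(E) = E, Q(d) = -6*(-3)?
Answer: -396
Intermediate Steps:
Q(d) = 18
N(g) = 0 (N(g) = -(g + 4)*0/2 = -(4 + g)*0/2 = -½*0 = 0)
n = -396 (n = -9*(12 + 32) = -9*44 = -396)
n + N(Q(12)) = -396 + 0 = -396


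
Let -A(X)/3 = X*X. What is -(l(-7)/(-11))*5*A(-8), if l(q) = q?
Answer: 6720/11 ≈ 610.91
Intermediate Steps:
A(X) = -3*X**2 (A(X) = -3*X*X = -3*X**2)
-(l(-7)/(-11))*5*A(-8) = --7/(-11)*5*(-3*(-8)**2) = --7*(-1/11)*5*(-3*64) = -(7/11)*5*(-192) = -35*(-192)/11 = -1*(-6720/11) = 6720/11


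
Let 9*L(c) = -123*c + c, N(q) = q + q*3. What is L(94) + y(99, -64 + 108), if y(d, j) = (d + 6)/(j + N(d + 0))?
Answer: -1008995/792 ≈ -1274.0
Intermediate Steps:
N(q) = 4*q (N(q) = q + 3*q = 4*q)
y(d, j) = (6 + d)/(j + 4*d) (y(d, j) = (d + 6)/(j + 4*(d + 0)) = (6 + d)/(j + 4*d))
L(c) = -122*c/9 (L(c) = (-123*c + c)/9 = (-122*c)/9 = -122*c/9)
L(94) + y(99, -64 + 108) = -122/9*94 + (6 + 99)/((-64 + 108) + 4*99) = -11468/9 + 105/(44 + 396) = -11468/9 + 105/440 = -11468/9 + (1/440)*105 = -11468/9 + 21/88 = -1008995/792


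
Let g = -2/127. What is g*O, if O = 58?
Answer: -116/127 ≈ -0.91339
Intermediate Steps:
g = -2/127 (g = -2*1/127 = -2/127 ≈ -0.015748)
g*O = -2/127*58 = -116/127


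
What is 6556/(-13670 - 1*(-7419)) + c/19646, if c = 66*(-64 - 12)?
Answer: -8152/6251 ≈ -1.3041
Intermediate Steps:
c = -5016 (c = 66*(-76) = -5016)
6556/(-13670 - 1*(-7419)) + c/19646 = 6556/(-13670 - 1*(-7419)) - 5016/19646 = 6556/(-13670 + 7419) - 5016*1/19646 = 6556/(-6251) - 12/47 = 6556*(-1/6251) - 12/47 = -6556/6251 - 12/47 = -8152/6251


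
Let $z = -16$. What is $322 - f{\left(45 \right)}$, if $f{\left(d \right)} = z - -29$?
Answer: $309$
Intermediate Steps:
$f{\left(d \right)} = 13$ ($f{\left(d \right)} = -16 - -29 = -16 + 29 = 13$)
$322 - f{\left(45 \right)} = 322 - 13 = 309$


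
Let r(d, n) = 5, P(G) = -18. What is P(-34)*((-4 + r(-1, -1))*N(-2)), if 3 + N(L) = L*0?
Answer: 54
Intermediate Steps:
N(L) = -3 (N(L) = -3 + L*0 = -3 + 0 = -3)
P(-34)*((-4 + r(-1, -1))*N(-2)) = -18*(-4 + 5)*(-3) = -18*(-3) = 54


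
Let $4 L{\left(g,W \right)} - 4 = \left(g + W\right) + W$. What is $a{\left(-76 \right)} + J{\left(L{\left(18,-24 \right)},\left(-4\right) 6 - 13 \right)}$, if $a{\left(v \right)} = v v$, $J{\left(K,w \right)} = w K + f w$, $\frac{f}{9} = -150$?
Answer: $\frac{111933}{2} \approx 55967.0$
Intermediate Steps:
$L{\left(g,W \right)} = 1 + \frac{W}{2} + \frac{g}{4}$ ($L{\left(g,W \right)} = 1 + \frac{\left(g + W\right) + W}{4} = 1 + \frac{\left(W + g\right) + W}{4} = 1 + \frac{g + 2 W}{4} = 1 + \left(\frac{W}{2} + \frac{g}{4}\right) = 1 + \frac{W}{2} + \frac{g}{4}$)
$f = -1350$ ($f = 9 \left(-150\right) = -1350$)
$J{\left(K,w \right)} = - 1350 w + K w$ ($J{\left(K,w \right)} = w K - 1350 w = K w - 1350 w = - 1350 w + K w$)
$a{\left(v \right)} = v^{2}$
$a{\left(-76 \right)} + J{\left(L{\left(18,-24 \right)},\left(-4\right) 6 - 13 \right)} = \left(-76\right)^{2} + \left(\left(-4\right) 6 - 13\right) \left(-1350 + \left(1 + \frac{1}{2} \left(-24\right) + \frac{1}{4} \cdot 18\right)\right) = 5776 + \left(-24 - 13\right) \left(-1350 + \left(1 - 12 + \frac{9}{2}\right)\right) = 5776 - 37 \left(-1350 - \frac{13}{2}\right) = 5776 - - \frac{100381}{2} = 5776 + \frac{100381}{2} = \frac{111933}{2}$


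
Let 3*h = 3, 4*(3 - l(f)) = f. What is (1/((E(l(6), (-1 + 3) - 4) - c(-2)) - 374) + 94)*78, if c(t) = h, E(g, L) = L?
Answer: 212622/29 ≈ 7331.8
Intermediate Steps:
l(f) = 3 - f/4
h = 1 (h = (⅓)*3 = 1)
c(t) = 1
(1/((E(l(6), (-1 + 3) - 4) - c(-2)) - 374) + 94)*78 = (1/((((-1 + 3) - 4) - 1*1) - 374) + 94)*78 = (1/(((2 - 4) - 1) - 374) + 94)*78 = (1/((-2 - 1) - 374) + 94)*78 = (1/(-3 - 374) + 94)*78 = (1/(-377) + 94)*78 = (-1/377 + 94)*78 = (35437/377)*78 = 212622/29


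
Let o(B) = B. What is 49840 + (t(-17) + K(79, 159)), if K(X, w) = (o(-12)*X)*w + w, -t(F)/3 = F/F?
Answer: -100736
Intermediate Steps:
t(F) = -3 (t(F) = -3*F/F = -3*1 = -3)
K(X, w) = w - 12*X*w (K(X, w) = (-12*X)*w + w = -12*X*w + w = w - 12*X*w)
49840 + (t(-17) + K(79, 159)) = 49840 + (-3 + 159*(1 - 12*79)) = 49840 + (-3 + 159*(1 - 948)) = 49840 + (-3 + 159*(-947)) = 49840 + (-3 - 150573) = 49840 - 150576 = -100736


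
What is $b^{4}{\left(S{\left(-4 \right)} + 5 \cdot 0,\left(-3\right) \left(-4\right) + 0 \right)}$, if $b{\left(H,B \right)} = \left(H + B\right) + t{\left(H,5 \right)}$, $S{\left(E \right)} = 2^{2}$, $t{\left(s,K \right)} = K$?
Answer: $194481$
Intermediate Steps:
$S{\left(E \right)} = 4$
$b{\left(H,B \right)} = 5 + B + H$ ($b{\left(H,B \right)} = \left(H + B\right) + 5 = \left(B + H\right) + 5 = 5 + B + H$)
$b^{4}{\left(S{\left(-4 \right)} + 5 \cdot 0,\left(-3\right) \left(-4\right) + 0 \right)} = \left(5 + \left(\left(-3\right) \left(-4\right) + 0\right) + \left(4 + 5 \cdot 0\right)\right)^{4} = \left(5 + \left(12 + 0\right) + \left(4 + 0\right)\right)^{4} = \left(5 + 12 + 4\right)^{4} = 21^{4} = 194481$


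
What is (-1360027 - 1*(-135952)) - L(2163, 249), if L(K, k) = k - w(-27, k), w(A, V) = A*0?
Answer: -1224324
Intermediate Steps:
w(A, V) = 0
L(K, k) = k (L(K, k) = k - 1*0 = k + 0 = k)
(-1360027 - 1*(-135952)) - L(2163, 249) = (-1360027 - 1*(-135952)) - 1*249 = (-1360027 + 135952) - 249 = -1224075 - 249 = -1224324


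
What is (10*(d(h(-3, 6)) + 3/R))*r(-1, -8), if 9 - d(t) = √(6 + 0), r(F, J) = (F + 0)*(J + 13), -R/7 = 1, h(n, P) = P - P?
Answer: -3000/7 + 50*√6 ≈ -306.10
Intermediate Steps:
h(n, P) = 0
R = -7 (R = -7*1 = -7)
r(F, J) = F*(13 + J)
d(t) = 9 - √6 (d(t) = 9 - √(6 + 0) = 9 - √6)
(10*(d(h(-3, 6)) + 3/R))*r(-1, -8) = (10*((9 - √6) + 3/(-7)))*(-(13 - 8)) = (10*((9 - √6) + 3*(-⅐)))*(-1*5) = (10*((9 - √6) - 3/7))*(-5) = (10*(60/7 - √6))*(-5) = (600/7 - 10*√6)*(-5) = -3000/7 + 50*√6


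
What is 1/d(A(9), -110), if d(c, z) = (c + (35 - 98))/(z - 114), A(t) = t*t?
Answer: -112/9 ≈ -12.444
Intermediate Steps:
A(t) = t²
d(c, z) = (-63 + c)/(-114 + z) (d(c, z) = (c - 63)/(-114 + z) = (-63 + c)/(-114 + z))
1/d(A(9), -110) = 1/((-63 + 9²)/(-114 - 110)) = 1/((-63 + 81)/(-224)) = 1/(-1/224*18) = 1/(-9/112) = -112/9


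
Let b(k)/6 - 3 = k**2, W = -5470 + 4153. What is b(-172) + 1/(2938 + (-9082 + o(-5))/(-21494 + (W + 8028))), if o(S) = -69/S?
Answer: 38559129593857/217207611 ≈ 1.7752e+5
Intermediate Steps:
W = -1317
b(k) = 18 + 6*k**2
b(-172) + 1/(2938 + (-9082 + o(-5))/(-21494 + (W + 8028))) = (18 + 6*(-172)**2) + 1/(2938 + (-9082 - 69/(-5))/(-21494 + (-1317 + 8028))) = (18 + 6*29584) + 1/(2938 + (-9082 - 69*(-1/5))/(-21494 + 6711)) = (18 + 177504) + 1/(2938 + (-9082 + 69/5)/(-14783)) = 177522 + 1/(2938 - 45341/5*(-1/14783)) = 177522 + 1/(2938 + 45341/73915) = 177522 + 1/(217207611/73915) = 177522 + 73915/217207611 = 38559129593857/217207611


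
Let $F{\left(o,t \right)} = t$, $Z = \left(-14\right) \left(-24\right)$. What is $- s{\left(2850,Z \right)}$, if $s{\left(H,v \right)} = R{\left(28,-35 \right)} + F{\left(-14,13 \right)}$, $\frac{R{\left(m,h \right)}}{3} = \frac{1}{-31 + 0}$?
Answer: $- \frac{400}{31} \approx -12.903$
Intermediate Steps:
$R{\left(m,h \right)} = - \frac{3}{31}$ ($R{\left(m,h \right)} = \frac{3}{-31 + 0} = \frac{3}{-31} = 3 \left(- \frac{1}{31}\right) = - \frac{3}{31}$)
$Z = 336$
$s{\left(H,v \right)} = \frac{400}{31}$ ($s{\left(H,v \right)} = - \frac{3}{31} + 13 = \frac{400}{31}$)
$- s{\left(2850,Z \right)} = \left(-1\right) \frac{400}{31} = - \frac{400}{31}$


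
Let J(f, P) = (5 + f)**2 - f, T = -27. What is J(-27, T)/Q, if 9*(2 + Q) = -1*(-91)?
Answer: 63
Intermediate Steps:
Q = 73/9 (Q = -2 + (-1*(-91))/9 = -2 + (1/9)*91 = -2 + 91/9 = 73/9 ≈ 8.1111)
J(-27, T)/Q = ((5 - 27)**2 - 1*(-27))/(73/9) = ((-22)**2 + 27)*(9/73) = (484 + 27)*(9/73) = 511*(9/73) = 63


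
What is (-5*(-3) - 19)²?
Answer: 16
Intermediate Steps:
(-5*(-3) - 19)² = (15 - 19)² = (-4)² = 16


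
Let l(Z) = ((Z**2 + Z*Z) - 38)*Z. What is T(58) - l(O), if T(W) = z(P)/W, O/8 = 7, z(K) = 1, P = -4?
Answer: -20248031/58 ≈ -3.4910e+5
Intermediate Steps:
O = 56 (O = 8*7 = 56)
l(Z) = Z*(-38 + 2*Z**2) (l(Z) = ((Z**2 + Z**2) - 38)*Z = (2*Z**2 - 38)*Z = (-38 + 2*Z**2)*Z = Z*(-38 + 2*Z**2))
T(W) = 1/W
T(58) - l(O) = 1/58 - 2*56*(-19 + 56**2) = 1/58 - 2*56*(-19 + 3136) = 1/58 - 2*56*3117 = 1/58 - 1*349104 = 1/58 - 349104 = -20248031/58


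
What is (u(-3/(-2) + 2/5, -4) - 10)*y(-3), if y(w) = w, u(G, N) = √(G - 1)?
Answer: 30 - 9*√10/10 ≈ 27.154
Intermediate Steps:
u(G, N) = √(-1 + G)
(u(-3/(-2) + 2/5, -4) - 10)*y(-3) = (√(-1 + (-3/(-2) + 2/5)) - 10)*(-3) = (√(-1 + (-3*(-½) + 2*(⅕))) - 10)*(-3) = (√(-1 + (3/2 + ⅖)) - 10)*(-3) = (√(-1 + 19/10) - 10)*(-3) = (√(9/10) - 10)*(-3) = (3*√10/10 - 10)*(-3) = (-10 + 3*√10/10)*(-3) = 30 - 9*√10/10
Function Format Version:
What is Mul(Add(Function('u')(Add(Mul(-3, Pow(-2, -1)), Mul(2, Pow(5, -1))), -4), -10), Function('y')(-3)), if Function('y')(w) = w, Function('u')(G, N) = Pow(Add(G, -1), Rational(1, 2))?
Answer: Add(30, Mul(Rational(-9, 10), Pow(10, Rational(1, 2)))) ≈ 27.154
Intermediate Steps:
Function('u')(G, N) = Pow(Add(-1, G), Rational(1, 2))
Mul(Add(Function('u')(Add(Mul(-3, Pow(-2, -1)), Mul(2, Pow(5, -1))), -4), -10), Function('y')(-3)) = Mul(Add(Pow(Add(-1, Add(Mul(-3, Pow(-2, -1)), Mul(2, Pow(5, -1)))), Rational(1, 2)), -10), -3) = Mul(Add(Pow(Add(-1, Add(Mul(-3, Rational(-1, 2)), Mul(2, Rational(1, 5)))), Rational(1, 2)), -10), -3) = Mul(Add(Pow(Add(-1, Add(Rational(3, 2), Rational(2, 5))), Rational(1, 2)), -10), -3) = Mul(Add(Pow(Add(-1, Rational(19, 10)), Rational(1, 2)), -10), -3) = Mul(Add(Pow(Rational(9, 10), Rational(1, 2)), -10), -3) = Mul(Add(Mul(Rational(3, 10), Pow(10, Rational(1, 2))), -10), -3) = Mul(Add(-10, Mul(Rational(3, 10), Pow(10, Rational(1, 2)))), -3) = Add(30, Mul(Rational(-9, 10), Pow(10, Rational(1, 2))))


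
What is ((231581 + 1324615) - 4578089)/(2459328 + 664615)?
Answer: -3021893/3123943 ≈ -0.96733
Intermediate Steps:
((231581 + 1324615) - 4578089)/(2459328 + 664615) = (1556196 - 4578089)/3123943 = -3021893*1/3123943 = -3021893/3123943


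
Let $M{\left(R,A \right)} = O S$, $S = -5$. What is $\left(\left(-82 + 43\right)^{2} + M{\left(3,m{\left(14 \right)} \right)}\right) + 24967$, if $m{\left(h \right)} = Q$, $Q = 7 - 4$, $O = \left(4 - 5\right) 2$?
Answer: $26498$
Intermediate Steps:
$O = -2$ ($O = \left(-1\right) 2 = -2$)
$Q = 3$ ($Q = 7 - 4 = 3$)
$m{\left(h \right)} = 3$
$M{\left(R,A \right)} = 10$ ($M{\left(R,A \right)} = \left(-2\right) \left(-5\right) = 10$)
$\left(\left(-82 + 43\right)^{2} + M{\left(3,m{\left(14 \right)} \right)}\right) + 24967 = \left(\left(-82 + 43\right)^{2} + 10\right) + 24967 = \left(\left(-39\right)^{2} + 10\right) + 24967 = \left(1521 + 10\right) + 24967 = 1531 + 24967 = 26498$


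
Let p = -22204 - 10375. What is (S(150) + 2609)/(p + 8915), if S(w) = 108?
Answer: -2717/23664 ≈ -0.11482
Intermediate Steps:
p = -32579
(S(150) + 2609)/(p + 8915) = (108 + 2609)/(-32579 + 8915) = 2717/(-23664) = 2717*(-1/23664) = -2717/23664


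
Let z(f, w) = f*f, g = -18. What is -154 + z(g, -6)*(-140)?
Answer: -45514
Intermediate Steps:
z(f, w) = f²
-154 + z(g, -6)*(-140) = -154 + (-18)²*(-140) = -154 + 324*(-140) = -154 - 45360 = -45514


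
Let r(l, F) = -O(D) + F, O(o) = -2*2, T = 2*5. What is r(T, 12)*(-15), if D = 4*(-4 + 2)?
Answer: -240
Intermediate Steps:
D = -8 (D = 4*(-2) = -8)
T = 10
O(o) = -4
r(l, F) = 4 + F (r(l, F) = -1*(-4) + F = 4 + F)
r(T, 12)*(-15) = (4 + 12)*(-15) = 16*(-15) = -240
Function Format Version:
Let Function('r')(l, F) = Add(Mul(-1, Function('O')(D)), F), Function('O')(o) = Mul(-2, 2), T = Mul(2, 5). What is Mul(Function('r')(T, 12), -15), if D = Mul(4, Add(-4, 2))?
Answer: -240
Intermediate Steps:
D = -8 (D = Mul(4, -2) = -8)
T = 10
Function('O')(o) = -4
Function('r')(l, F) = Add(4, F) (Function('r')(l, F) = Add(Mul(-1, -4), F) = Add(4, F))
Mul(Function('r')(T, 12), -15) = Mul(Add(4, 12), -15) = Mul(16, -15) = -240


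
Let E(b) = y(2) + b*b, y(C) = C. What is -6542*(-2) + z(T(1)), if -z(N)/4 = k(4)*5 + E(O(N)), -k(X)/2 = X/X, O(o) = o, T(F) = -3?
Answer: 13080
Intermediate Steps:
k(X) = -2 (k(X) = -2*X/X = -2*1 = -2)
E(b) = 2 + b² (E(b) = 2 + b*b = 2 + b²)
z(N) = 32 - 4*N² (z(N) = -4*(-2*5 + (2 + N²)) = -4*(-10 + (2 + N²)) = -4*(-8 + N²) = 32 - 4*N²)
-6542*(-2) + z(T(1)) = -6542*(-2) + (32 - 4*(-3)²) = 13084 + (32 - 4*9) = 13084 + (32 - 36) = 13084 - 4 = 13080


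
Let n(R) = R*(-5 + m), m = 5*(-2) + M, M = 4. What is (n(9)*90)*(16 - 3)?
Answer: -115830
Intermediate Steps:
m = -6 (m = 5*(-2) + 4 = -10 + 4 = -6)
n(R) = -11*R (n(R) = R*(-5 - 6) = R*(-11) = -11*R)
(n(9)*90)*(16 - 3) = (-11*9*90)*(16 - 3) = -99*90*13 = -8910*13 = -115830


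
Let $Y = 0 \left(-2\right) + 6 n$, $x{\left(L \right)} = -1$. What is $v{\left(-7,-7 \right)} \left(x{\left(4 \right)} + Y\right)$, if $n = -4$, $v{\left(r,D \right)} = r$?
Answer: $175$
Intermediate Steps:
$Y = -24$ ($Y = 0 \left(-2\right) + 6 \left(-4\right) = 0 - 24 = -24$)
$v{\left(-7,-7 \right)} \left(x{\left(4 \right)} + Y\right) = - 7 \left(-1 - 24\right) = \left(-7\right) \left(-25\right) = 175$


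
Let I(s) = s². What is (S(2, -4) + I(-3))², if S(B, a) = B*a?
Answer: 1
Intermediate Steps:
(S(2, -4) + I(-3))² = (2*(-4) + (-3)²)² = (-8 + 9)² = 1² = 1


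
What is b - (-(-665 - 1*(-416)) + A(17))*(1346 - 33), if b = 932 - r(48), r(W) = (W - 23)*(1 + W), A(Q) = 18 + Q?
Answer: -373185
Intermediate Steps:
r(W) = (1 + W)*(-23 + W) (r(W) = (-23 + W)*(1 + W) = (1 + W)*(-23 + W))
b = -293 (b = 932 - (-23 + 48² - 22*48) = 932 - (-23 + 2304 - 1056) = 932 - 1*1225 = 932 - 1225 = -293)
b - (-(-665 - 1*(-416)) + A(17))*(1346 - 33) = -293 - (-(-665 - 1*(-416)) + (18 + 17))*(1346 - 33) = -293 - (-(-665 + 416) + 35)*1313 = -293 - (-1*(-249) + 35)*1313 = -293 - (249 + 35)*1313 = -293 - 284*1313 = -293 - 1*372892 = -293 - 372892 = -373185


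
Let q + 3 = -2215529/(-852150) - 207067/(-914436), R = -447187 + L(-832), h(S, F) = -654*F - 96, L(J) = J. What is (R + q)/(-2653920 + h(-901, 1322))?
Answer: 58185492391600351/456970858217031600 ≈ 0.12733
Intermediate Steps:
h(S, F) = -96 - 654*F
R = -448019 (R = -447187 - 832 = -448019)
q = -22549715251/129872772900 (q = -3 + (-2215529/(-852150) - 207067/(-914436)) = -3 + (-2215529*(-1/852150) - 207067*(-1/914436)) = -3 + (2215529/852150 + 207067/914436) = -3 + 367068603449/129872772900 = -22549715251/129872772900 ≈ -0.17363)
(R + q)/(-2653920 + h(-901, 1322)) = (-448019 - 22549715251/129872772900)/(-2653920 + (-96 - 654*1322)) = -58185492391600351/(129872772900*(-2653920 + (-96 - 864588))) = -58185492391600351/(129872772900*(-2653920 - 864684)) = -58185492391600351/129872772900/(-3518604) = -58185492391600351/129872772900*(-1/3518604) = 58185492391600351/456970858217031600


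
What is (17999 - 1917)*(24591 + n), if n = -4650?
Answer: 320691162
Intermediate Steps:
(17999 - 1917)*(24591 + n) = (17999 - 1917)*(24591 - 4650) = 16082*19941 = 320691162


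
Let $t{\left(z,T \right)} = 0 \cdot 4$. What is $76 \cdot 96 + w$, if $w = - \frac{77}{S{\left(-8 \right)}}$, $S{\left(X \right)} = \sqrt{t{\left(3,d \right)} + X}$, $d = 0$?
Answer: $7296 + \frac{77 i \sqrt{2}}{4} \approx 7296.0 + 27.224 i$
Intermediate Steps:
$t{\left(z,T \right)} = 0$
$S{\left(X \right)} = \sqrt{X}$ ($S{\left(X \right)} = \sqrt{0 + X} = \sqrt{X}$)
$w = \frac{77 i \sqrt{2}}{4}$ ($w = - \frac{77}{\sqrt{-8}} = - \frac{77}{2 i \sqrt{2}} = - 77 \left(- \frac{i \sqrt{2}}{4}\right) = \frac{77 i \sqrt{2}}{4} \approx 27.224 i$)
$76 \cdot 96 + w = 76 \cdot 96 + \frac{77 i \sqrt{2}}{4} = 7296 + \frac{77 i \sqrt{2}}{4}$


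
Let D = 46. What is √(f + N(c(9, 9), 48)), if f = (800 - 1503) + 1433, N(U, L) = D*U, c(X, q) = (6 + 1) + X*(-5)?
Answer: I*√1018 ≈ 31.906*I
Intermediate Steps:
c(X, q) = 7 - 5*X
N(U, L) = 46*U
f = 730 (f = -703 + 1433 = 730)
√(f + N(c(9, 9), 48)) = √(730 + 46*(7 - 5*9)) = √(730 + 46*(7 - 45)) = √(730 + 46*(-38)) = √(730 - 1748) = √(-1018) = I*√1018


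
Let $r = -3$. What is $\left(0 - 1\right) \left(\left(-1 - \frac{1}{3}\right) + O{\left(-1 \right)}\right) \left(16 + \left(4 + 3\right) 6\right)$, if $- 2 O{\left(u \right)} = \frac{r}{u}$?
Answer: $\frac{493}{3} \approx 164.33$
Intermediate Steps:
$O{\left(u \right)} = \frac{3}{2 u}$ ($O{\left(u \right)} = - \frac{\left(-3\right) \frac{1}{u}}{2} = \frac{3}{2 u}$)
$\left(0 - 1\right) \left(\left(-1 - \frac{1}{3}\right) + O{\left(-1 \right)}\right) \left(16 + \left(4 + 3\right) 6\right) = \left(0 - 1\right) \left(\left(-1 - \frac{1}{3}\right) + \frac{3}{2 \left(-1\right)}\right) \left(16 + \left(4 + 3\right) 6\right) = \left(0 - 1\right) \left(\left(-1 - \frac{1}{3}\right) + \frac{3}{2} \left(-1\right)\right) \left(16 + 7 \cdot 6\right) = - (\left(-1 - \frac{1}{3}\right) - \frac{3}{2}) \left(16 + 42\right) = - (- \frac{4}{3} - \frac{3}{2}) 58 = \left(-1\right) \left(- \frac{17}{6}\right) 58 = \frac{17}{6} \cdot 58 = \frac{493}{3}$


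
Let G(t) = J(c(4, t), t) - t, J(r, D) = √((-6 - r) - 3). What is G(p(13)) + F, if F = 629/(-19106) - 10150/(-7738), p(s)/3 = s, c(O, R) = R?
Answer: -2788394097/73921114 + 4*I*√3 ≈ -37.721 + 6.9282*I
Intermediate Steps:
p(s) = 3*s
F = 94529349/73921114 (F = 629*(-1/19106) - 10150*(-1/7738) = -629/19106 + 5075/3869 = 94529349/73921114 ≈ 1.2788)
J(r, D) = √(-9 - r)
G(t) = √(-9 - t) - t
G(p(13)) + F = (√(-9 - 3*13) - 3*13) + 94529349/73921114 = (√(-9 - 1*39) - 1*39) + 94529349/73921114 = (√(-9 - 39) - 39) + 94529349/73921114 = (√(-48) - 39) + 94529349/73921114 = (4*I*√3 - 39) + 94529349/73921114 = (-39 + 4*I*√3) + 94529349/73921114 = -2788394097/73921114 + 4*I*√3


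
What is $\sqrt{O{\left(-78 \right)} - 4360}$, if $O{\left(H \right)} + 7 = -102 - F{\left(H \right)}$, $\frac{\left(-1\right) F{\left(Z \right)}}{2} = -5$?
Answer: $i \sqrt{4479} \approx 66.925 i$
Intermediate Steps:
$F{\left(Z \right)} = 10$ ($F{\left(Z \right)} = \left(-2\right) \left(-5\right) = 10$)
$O{\left(H \right)} = -119$ ($O{\left(H \right)} = -7 - 112 = -119$)
$\sqrt{O{\left(-78 \right)} - 4360} = \sqrt{-119 - 4360} = \sqrt{-4479} = i \sqrt{4479}$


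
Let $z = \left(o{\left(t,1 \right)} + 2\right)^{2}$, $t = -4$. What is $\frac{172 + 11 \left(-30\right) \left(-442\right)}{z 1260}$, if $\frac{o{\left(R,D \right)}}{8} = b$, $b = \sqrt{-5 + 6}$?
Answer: $\frac{9127}{7875} \approx 1.159$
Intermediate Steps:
$b = 1$ ($b = \sqrt{1} = 1$)
$o{\left(R,D \right)} = 8$ ($o{\left(R,D \right)} = 8 \cdot 1 = 8$)
$z = 100$ ($z = \left(8 + 2\right)^{2} = 10^{2} = 100$)
$\frac{172 + 11 \left(-30\right) \left(-442\right)}{z 1260} = \frac{172 + 11 \left(-30\right) \left(-442\right)}{100 \cdot 1260} = \frac{172 - -145860}{126000} = \left(172 + 145860\right) \frac{1}{126000} = 146032 \cdot \frac{1}{126000} = \frac{9127}{7875}$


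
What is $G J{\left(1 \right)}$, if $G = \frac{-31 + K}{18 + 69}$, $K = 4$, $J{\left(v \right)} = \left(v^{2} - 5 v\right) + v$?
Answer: $\frac{27}{29} \approx 0.93103$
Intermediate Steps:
$J{\left(v \right)} = v^{2} - 4 v$
$G = - \frac{9}{29}$ ($G = \frac{-31 + 4}{18 + 69} = - \frac{27}{87} = \left(-27\right) \frac{1}{87} = - \frac{9}{29} \approx -0.31034$)
$G J{\left(1 \right)} = - \frac{9 \cdot 1 \left(-4 + 1\right)}{29} = - \frac{9 \cdot 1 \left(-3\right)}{29} = \left(- \frac{9}{29}\right) \left(-3\right) = \frac{27}{29}$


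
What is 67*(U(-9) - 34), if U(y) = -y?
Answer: -1675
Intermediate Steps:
67*(U(-9) - 34) = 67*(-1*(-9) - 34) = 67*(9 - 34) = 67*(-25) = -1675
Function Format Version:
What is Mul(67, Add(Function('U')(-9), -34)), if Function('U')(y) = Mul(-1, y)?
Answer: -1675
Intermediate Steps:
Mul(67, Add(Function('U')(-9), -34)) = Mul(67, Add(Mul(-1, -9), -34)) = Mul(67, Add(9, -34)) = Mul(67, -25) = -1675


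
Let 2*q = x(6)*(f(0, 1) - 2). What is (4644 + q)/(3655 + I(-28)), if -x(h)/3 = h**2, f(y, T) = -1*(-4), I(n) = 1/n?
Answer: 14112/11371 ≈ 1.2411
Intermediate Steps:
f(y, T) = 4
x(h) = -3*h**2
q = -108 (q = ((-3*6**2)*(4 - 2))/2 = (-3*36*2)/2 = (-108*2)/2 = (1/2)*(-216) = -108)
(4644 + q)/(3655 + I(-28)) = (4644 - 108)/(3655 + 1/(-28)) = 4536/(3655 - 1/28) = 4536/(102339/28) = 4536*(28/102339) = 14112/11371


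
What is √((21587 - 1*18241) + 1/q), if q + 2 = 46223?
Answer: √7148330340207/46221 ≈ 57.845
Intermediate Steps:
q = 46221 (q = -2 + 46223 = 46221)
√((21587 - 1*18241) + 1/q) = √((21587 - 1*18241) + 1/46221) = √((21587 - 18241) + 1/46221) = √(3346 + 1/46221) = √(154655467/46221) = √7148330340207/46221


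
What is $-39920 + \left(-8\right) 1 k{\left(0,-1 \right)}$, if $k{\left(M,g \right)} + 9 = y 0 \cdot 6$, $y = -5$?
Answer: $-39848$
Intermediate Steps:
$k{\left(M,g \right)} = -9$ ($k{\left(M,g \right)} = -9 + \left(-5\right) 0 \cdot 6 = -9 + 0 \cdot 6 = -9 + 0 = -9$)
$-39920 + \left(-8\right) 1 k{\left(0,-1 \right)} = -39920 + \left(-8\right) 1 \left(-9\right) = -39920 - -72 = -39920 + 72 = -39848$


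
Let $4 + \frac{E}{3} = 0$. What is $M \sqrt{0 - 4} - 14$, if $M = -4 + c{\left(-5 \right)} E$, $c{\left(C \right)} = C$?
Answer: $-14 + 112 i \approx -14.0 + 112.0 i$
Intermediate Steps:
$E = -12$ ($E = -12 + 3 \cdot 0 = -12 + 0 = -12$)
$M = 56$ ($M = -4 - -60 = -4 + 60 = 56$)
$M \sqrt{0 - 4} - 14 = 56 \sqrt{0 - 4} - 14 = 56 \sqrt{-4} - 14 = 56 \cdot 2 i - 14 = 112 i - 14 = -14 + 112 i$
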